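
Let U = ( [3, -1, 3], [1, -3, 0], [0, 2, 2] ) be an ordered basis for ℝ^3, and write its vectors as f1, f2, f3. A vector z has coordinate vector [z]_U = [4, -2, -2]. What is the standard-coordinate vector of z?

The coordinates say z = 4f1 - 2f2 - 2f3; adding the scaled basis vectors gives [10, -2, 8].

[10, -2, 8]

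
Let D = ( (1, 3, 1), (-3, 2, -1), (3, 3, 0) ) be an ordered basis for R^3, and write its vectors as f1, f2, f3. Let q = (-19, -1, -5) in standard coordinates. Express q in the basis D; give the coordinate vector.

(-1, 4, -2)

Write q = c_1 f1 + ... + c_3 f3 and solve for the c_i.
Gaussian elimination on [M | q] yields c = (-1, 4, -2).
Check: -f1 + 4f2 - 2f3 = (-19, -1, -5).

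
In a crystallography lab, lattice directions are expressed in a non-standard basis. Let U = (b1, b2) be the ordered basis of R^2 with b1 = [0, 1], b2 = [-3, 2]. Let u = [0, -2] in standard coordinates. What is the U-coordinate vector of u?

[-2, 0]

[u]_U is the unique c with M c = u, where M has columns b1, b2.
System: 0c_1 - 3c_2 = 0, c_1 + 2c_2 = -2; solving gives c_1 = -2, c_2 = 0.
Check: -2b1 + 0·b2 = [0, -2].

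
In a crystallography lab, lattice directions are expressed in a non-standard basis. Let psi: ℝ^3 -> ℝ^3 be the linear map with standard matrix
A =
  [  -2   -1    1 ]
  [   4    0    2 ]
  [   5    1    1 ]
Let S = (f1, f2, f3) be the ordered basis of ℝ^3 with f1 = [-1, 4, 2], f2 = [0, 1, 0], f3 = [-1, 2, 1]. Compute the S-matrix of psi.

Let P have columns f1, ..., f3. Then [psi]_S = P^(-1) A P.
Here det P = 1, so P^(-1) is integer; computing A P first and then P^(-1)(A P) gives [[1, 0, -1], [-2, -2, 2], [-1, 1, 0]].

[[1, 0, -1], [-2, -2, 2], [-1, 1, 0]]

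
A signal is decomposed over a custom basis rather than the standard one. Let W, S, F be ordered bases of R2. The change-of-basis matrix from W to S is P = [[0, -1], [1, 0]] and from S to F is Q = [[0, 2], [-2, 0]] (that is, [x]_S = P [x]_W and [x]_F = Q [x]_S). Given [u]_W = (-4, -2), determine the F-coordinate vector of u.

First [u]_S = P [u]_W = (2, -4).
Then [u]_F = Q [u]_S = (-8, -4).

(-8, -4)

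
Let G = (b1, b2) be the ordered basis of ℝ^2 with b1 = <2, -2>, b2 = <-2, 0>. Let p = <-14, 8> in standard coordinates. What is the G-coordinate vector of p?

<-4, 3>

[p]_G is the unique c with M c = p, where M has columns b1, b2.
System: 2c_1 - 2c_2 = -14, -2c_1 + 0c_2 = 8; solving gives c_1 = -4, c_2 = 3.
Check: -4b1 + 3b2 = <-14, 8>.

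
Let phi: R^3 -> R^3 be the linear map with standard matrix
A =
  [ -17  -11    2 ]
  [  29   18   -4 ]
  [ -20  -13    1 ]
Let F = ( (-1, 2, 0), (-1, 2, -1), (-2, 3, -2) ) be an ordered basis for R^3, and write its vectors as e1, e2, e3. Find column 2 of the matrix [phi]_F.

(0, 1, 3)

Column 2 of [phi]_F is the F-coordinate vector of phi(e2).
In standard coordinates phi(e2) = A e2 = (-7, 11, -7).
Converting to F: (-7, 11, -7) = 0·e1 + e2 + 3e3, so the coordinate vector is (0, 1, 3).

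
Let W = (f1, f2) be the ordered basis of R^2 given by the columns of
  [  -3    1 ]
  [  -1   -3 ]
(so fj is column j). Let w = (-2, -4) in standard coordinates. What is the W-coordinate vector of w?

We seek scalars with c_1 f1 + c_2 f2 = w; equivalently solve M c = w where the columns of M are f1, f2.
System: -3c_1 + c_2 = -2, -c_1 - 3c_2 = -4; solving gives c_1 = 1, c_2 = 1.
Check: f1 + f2 = (-2, -4).

(1, 1)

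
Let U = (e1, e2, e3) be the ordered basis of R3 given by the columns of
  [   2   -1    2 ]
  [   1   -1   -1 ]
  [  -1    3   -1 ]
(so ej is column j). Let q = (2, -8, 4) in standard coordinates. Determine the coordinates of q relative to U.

(-2, 2, 4)

Write q = c_1 e1 + ... + c_3 e3 and solve for the c_i.
Row-reducing the augmented matrix [M | q] gives c = (-2, 2, 4).
Check: -2e1 + 2e2 + 4e3 = (2, -8, 4).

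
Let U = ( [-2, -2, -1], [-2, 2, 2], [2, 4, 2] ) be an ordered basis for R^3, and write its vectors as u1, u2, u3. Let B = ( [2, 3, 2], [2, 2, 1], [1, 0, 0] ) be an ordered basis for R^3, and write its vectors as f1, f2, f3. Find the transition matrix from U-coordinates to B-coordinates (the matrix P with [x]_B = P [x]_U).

Let M have columns uj and N have columns fj. Then for every x, N [x]_B = x = M [x]_U, so P = N^(-1) M.
Since det N = -1, N^(-1) has integer entries; multiplying gives P = [[0, 2, 0], [-1, -2, 2], [0, -2, -2]].

[[0, 2, 0], [-1, -2, 2], [0, -2, -2]]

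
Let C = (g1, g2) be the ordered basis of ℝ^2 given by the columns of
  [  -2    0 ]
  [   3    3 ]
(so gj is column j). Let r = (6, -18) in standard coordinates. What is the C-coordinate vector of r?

(-3, -3)

We seek scalars with c_1 g1 + c_2 g2 = r; equivalently solve M c = r where the columns of M are g1, g2.
System: -2c_1 + 0c_2 = 6, 3c_1 + 3c_2 = -18; solving gives c_1 = -3, c_2 = -3.
Check: -3g1 - 3g2 = (6, -18).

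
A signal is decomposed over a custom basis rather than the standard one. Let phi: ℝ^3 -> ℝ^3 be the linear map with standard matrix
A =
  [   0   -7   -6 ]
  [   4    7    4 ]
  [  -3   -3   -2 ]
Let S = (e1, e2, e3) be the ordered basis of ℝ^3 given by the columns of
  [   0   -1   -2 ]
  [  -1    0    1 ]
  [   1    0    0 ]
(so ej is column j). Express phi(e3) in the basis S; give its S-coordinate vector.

<3, 3, 2>

Column 3 of [phi]_S is the S-coordinate vector of phi(e3).
In standard coordinates phi(e3) = A e3 = <-7, -1, 3>.
Converting to S: <-7, -1, 3> = 3e1 + 3e2 + 2e3, so the coordinate vector is <3, 3, 2>.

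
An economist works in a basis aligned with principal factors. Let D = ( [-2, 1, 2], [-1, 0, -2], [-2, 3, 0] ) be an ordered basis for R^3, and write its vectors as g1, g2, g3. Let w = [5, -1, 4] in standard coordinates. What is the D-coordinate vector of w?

We seek scalars with c_1 g1 + ... + c_3 g3 = w; equivalently solve M c = w where the columns of M are g1, ..., g3.
Row-reducing the augmented matrix [M | w] gives c = (-1, -3, 0).
Check: -g1 - 3g2 + 0·g3 = [5, -1, 4].

[-1, -3, 0]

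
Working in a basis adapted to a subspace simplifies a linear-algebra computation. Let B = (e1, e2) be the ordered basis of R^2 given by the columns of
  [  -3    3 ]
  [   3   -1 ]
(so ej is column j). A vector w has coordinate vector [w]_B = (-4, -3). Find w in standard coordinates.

By definition w = -4e1 - 3e2.
Summing componentwise gives (3, -9).

(3, -9)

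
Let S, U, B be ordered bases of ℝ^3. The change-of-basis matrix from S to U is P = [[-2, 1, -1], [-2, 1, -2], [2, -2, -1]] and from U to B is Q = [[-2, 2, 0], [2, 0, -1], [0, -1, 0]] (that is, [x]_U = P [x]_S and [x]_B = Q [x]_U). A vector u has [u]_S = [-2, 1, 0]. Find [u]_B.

Composing the changes, [u]_B = Q P [u]_S.
Q P = [[0, 0, -2], [-6, 4, -1], [2, -1, 2]]; applying this to [-2, 1, 0] gives [0, 16, -5].

[0, 16, -5]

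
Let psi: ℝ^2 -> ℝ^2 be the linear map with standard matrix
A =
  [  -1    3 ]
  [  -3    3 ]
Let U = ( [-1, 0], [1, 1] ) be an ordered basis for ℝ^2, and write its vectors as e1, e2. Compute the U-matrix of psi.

With P the matrix whose columns are e1, e2, [psi]_U = P^(-1) A P.
Column by column: psi(e1) = A e1 = [1, 3]; its U-coordinates [2, 3] give column 1.
Continuing for each basis vector yields [psi]_U = [[2, -2], [3, 0]].

[[2, -2], [3, 0]]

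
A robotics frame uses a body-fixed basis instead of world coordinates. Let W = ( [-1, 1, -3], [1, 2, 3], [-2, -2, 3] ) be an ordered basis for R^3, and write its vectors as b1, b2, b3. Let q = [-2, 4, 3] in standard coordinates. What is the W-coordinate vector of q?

[2, 2, 1]

We seek scalars with c_1 b1 + ... + c_3 b3 = q; equivalently solve M c = q where the columns of M are b1, ..., b3.
Row-reducing the augmented matrix [M | q] gives c = (2, 2, 1).
Check: 2b1 + 2b2 + b3 = [-2, 4, 3].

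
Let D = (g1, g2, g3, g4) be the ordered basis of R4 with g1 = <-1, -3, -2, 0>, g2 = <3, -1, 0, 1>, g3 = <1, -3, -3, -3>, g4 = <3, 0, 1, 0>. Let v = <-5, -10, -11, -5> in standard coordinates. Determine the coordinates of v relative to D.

[v]_D is the unique c with M c = v, where M has columns g1, ..., g4.
Solving this 4x4 system gives c = (1, 1, 2, -3).
Check: g1 + g2 + 2g3 - 3g4 = <-5, -10, -11, -5>.

<1, 1, 2, -3>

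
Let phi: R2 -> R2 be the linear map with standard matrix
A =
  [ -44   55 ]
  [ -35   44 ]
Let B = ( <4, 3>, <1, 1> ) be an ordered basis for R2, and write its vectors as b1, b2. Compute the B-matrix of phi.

[[-3, 2], [1, 3]]

With P the matrix whose columns are b1, b2, [phi]_B = P^(-1) A P.
Column by column: phi(b1) = A b1 = <-11, -8>; its B-coordinates <-3, 1> give column 1.
Continuing for each basis vector yields [phi]_B = [[-3, 2], [1, 3]].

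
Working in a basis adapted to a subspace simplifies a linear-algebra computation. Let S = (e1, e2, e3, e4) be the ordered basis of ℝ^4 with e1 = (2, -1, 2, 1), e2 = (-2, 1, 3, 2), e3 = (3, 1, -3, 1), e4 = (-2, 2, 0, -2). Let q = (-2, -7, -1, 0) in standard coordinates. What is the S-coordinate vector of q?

Write q = c_1 e1 + ... + c_4 e4 and solve for the c_i.
Gaussian elimination on [M | q] yields c = (-2, -1, -2, -3).
Check: -2e1 - e2 - 2e3 - 3e4 = (-2, -7, -1, 0).

(-2, -1, -2, -3)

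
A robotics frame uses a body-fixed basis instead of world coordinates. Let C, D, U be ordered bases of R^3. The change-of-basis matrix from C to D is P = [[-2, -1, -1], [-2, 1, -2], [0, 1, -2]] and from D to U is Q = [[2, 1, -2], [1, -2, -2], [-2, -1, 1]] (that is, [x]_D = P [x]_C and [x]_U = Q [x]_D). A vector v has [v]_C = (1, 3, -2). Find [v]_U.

Composing the changes, [v]_U = Q P [v]_C.
Q P = [[-6, -3, 0], [2, -5, 7], [6, 2, 2]]; applying this to (1, 3, -2) gives (-15, -27, 8).

(-15, -27, 8)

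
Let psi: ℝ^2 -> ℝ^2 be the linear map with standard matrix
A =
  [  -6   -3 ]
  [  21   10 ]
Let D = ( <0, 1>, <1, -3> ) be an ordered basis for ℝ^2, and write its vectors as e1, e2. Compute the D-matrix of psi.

[[1, 0], [-3, 3]]

Let P have columns e1, e2. Then [psi]_D = P^(-1) A P.
Here det P = -1, so P^(-1) is integer; computing A P first and then P^(-1)(A P) gives [[1, 0], [-3, 3]].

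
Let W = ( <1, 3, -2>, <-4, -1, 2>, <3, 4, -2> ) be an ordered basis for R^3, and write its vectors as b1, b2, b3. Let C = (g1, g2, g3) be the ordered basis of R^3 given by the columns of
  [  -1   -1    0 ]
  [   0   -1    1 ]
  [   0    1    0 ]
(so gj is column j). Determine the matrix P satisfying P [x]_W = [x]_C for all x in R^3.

[[1, 2, -1], [-2, 2, -2], [1, 1, 2]]

Let M have columns bj and N have columns gj. Then for every x, N [x]_C = x = M [x]_W, so P = N^(-1) M.
Since det N = 1, N^(-1) has integer entries; multiplying gives P = [[1, 2, -1], [-2, 2, -2], [1, 1, 2]].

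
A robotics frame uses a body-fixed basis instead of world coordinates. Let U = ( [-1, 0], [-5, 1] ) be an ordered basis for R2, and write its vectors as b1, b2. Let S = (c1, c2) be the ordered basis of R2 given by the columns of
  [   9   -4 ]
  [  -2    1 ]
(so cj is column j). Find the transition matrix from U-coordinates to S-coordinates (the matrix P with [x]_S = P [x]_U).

Take x = bj: its U-coordinates are the j-th standard unit vector, so P e_j — column j of P — equals [bj]_S.
b1 = -c1 - 2c2, giving column 1 = [-1, -2]; repeating for each j gives P = [[-1, -1], [-2, -1]].

[[-1, -1], [-2, -1]]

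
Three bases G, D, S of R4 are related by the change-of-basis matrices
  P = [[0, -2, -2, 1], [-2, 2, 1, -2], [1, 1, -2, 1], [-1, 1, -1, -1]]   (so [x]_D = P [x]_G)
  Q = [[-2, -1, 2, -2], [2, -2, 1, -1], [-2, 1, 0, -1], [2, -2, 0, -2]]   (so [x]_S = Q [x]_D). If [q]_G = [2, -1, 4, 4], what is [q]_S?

Apply P to get D-coordinates [-2, -10, -3, -11], then Q to get S-coordinates.
The result is [q]_S = [30, 24, 5, 38].

[30, 24, 5, 38]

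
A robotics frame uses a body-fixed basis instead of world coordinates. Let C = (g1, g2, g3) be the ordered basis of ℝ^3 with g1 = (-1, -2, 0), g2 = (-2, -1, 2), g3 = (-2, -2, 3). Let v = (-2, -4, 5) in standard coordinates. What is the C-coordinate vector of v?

We seek scalars with c_1 g1 + ... + c_3 g3 = v; equivalently solve M c = v where the columns of M are g1, ..., g3.
Solving this 3x3 system gives c = (0, -2, 3).
Check: 0·g1 - 2g2 + 3g3 = (-2, -4, 5).

(0, -2, 3)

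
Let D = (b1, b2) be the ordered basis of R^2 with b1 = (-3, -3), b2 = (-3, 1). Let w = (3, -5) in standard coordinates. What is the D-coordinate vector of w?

We seek scalars with c_1 b1 + c_2 b2 = w; equivalently solve M c = w where the columns of M are b1, b2.
System: -3c_1 - 3c_2 = 3, -3c_1 + c_2 = -5; solving gives c_1 = 1, c_2 = -2.
Check: b1 - 2b2 = (3, -5).

(1, -2)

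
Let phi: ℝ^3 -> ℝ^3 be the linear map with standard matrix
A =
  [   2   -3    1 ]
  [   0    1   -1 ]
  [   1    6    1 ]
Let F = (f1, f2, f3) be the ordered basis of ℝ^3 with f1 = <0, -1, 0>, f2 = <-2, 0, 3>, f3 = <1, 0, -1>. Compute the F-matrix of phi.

The j-th column of [phi]_F is [phi(fj)]_F.
phi(f1) = A f1 = <3, -1, -6> = f1 - 3f2 - 3f3, so column 1 is <1, -3, -3>.
Repeating for f2, f3 and assembling the columns gives [[1, 3, -1], [-3, 0, 1], [-3, -1, 3]].

[[1, 3, -1], [-3, 0, 1], [-3, -1, 3]]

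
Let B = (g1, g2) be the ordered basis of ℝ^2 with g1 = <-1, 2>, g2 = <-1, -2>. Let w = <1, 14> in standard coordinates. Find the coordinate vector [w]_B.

<3, -4>

[w]_B is the unique c with M c = w, where M has columns g1, g2.
System: -c_1 - c_2 = 1, 2c_1 - 2c_2 = 14; solving gives c_1 = 3, c_2 = -4.
Check: 3g1 - 4g2 = <1, 14>.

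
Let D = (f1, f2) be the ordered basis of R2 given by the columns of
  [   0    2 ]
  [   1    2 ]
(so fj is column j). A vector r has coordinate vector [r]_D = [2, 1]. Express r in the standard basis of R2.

[2, 4]

By definition r = 2f1 + f2.
Summing componentwise gives [2, 4].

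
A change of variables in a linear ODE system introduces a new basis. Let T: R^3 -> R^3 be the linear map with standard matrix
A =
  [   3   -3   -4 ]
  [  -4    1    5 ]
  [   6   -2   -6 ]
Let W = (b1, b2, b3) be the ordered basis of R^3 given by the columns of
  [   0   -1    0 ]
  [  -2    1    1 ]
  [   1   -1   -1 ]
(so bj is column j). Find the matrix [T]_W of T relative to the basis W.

[[-1, 2, 0], [-2, 2, -1], [3, 2, -3]]

Let P have columns b1, ..., b3. Then [T]_W = P^(-1) A P.
Here det P = 1, so P^(-1) is integer; computing A P first and then P^(-1)(A P) gives [[-1, 2, 0], [-2, 2, -1], [3, 2, -3]].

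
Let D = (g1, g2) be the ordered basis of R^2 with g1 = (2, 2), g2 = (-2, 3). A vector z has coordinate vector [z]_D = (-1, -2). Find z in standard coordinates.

By definition z = -g1 - 2g2.
Summing componentwise gives (2, -8).

(2, -8)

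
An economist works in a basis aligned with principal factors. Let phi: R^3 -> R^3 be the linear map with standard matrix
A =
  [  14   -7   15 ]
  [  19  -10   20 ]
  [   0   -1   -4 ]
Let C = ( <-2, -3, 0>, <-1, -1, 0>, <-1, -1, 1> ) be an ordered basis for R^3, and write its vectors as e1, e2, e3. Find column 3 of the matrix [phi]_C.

<-3, 1, -3>

Compute phi(e3) = A e3 = <8, 11, -3> in standard coordinates.
Then write this in C-coordinates: solve for y in y_1 e1 + ... + y_3 e3 = <8, 11, -3>.
This gives y = <-3, 1, -3>, which is column 3 of [phi]_C.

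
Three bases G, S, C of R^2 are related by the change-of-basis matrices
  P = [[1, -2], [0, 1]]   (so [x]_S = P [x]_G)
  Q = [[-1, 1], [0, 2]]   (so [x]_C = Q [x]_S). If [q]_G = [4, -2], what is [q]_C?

Composing the changes, [q]_C = Q P [q]_G.
Q P = [[-1, 3], [0, 2]]; applying this to [4, -2] gives [-10, -4].

[-10, -4]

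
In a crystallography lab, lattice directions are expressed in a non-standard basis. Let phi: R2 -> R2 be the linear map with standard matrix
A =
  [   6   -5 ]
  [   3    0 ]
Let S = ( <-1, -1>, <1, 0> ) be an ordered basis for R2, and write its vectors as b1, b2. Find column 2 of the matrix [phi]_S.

<-3, 3>

Column 2 of [phi]_S is the S-coordinate vector of phi(b2).
In standard coordinates phi(b2) = A b2 = <6, 3>.
Converting to S: <6, 3> = -3b1 + 3b2, so the coordinate vector is <-3, 3>.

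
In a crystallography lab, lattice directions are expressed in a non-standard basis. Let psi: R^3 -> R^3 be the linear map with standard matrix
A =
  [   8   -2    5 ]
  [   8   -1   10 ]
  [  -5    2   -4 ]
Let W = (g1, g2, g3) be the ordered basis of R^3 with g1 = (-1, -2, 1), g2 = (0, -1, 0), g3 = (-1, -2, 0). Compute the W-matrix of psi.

[[-3, -2, 1], [-2, 3, -2], [2, 0, 3]]

The j-th column of [psi]_W is [psi(gj)]_W.
psi(g1) = A g1 = (1, 4, -3) = -3g1 - 2g2 + 2g3, so column 1 is (-3, -2, 2).
Repeating for g2, g3 and assembling the columns gives [[-3, -2, 1], [-2, 3, -2], [2, 0, 3]].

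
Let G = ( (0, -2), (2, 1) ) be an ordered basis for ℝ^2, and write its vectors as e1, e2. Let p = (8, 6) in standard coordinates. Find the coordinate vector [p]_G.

[p]_G is the unique c with M c = p, where M has columns e1, e2.
System: 0c_1 + 2c_2 = 8, -2c_1 + c_2 = 6; solving gives c_1 = -1, c_2 = 4.
Check: -e1 + 4e2 = (8, 6).

(-1, 4)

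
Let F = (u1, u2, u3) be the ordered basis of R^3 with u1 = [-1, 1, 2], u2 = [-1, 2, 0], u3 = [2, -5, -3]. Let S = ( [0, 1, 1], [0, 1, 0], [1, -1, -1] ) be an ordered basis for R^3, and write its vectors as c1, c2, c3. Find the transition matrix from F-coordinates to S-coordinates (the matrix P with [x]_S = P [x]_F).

[[1, -1, -1], [-1, 2, -2], [-1, -1, 2]]

Let M have columns uj and N have columns cj. Then for every x, N [x]_S = x = M [x]_F, so P = N^(-1) M.
Since det N = -1, N^(-1) has integer entries; multiplying gives P = [[1, -1, -1], [-1, 2, -2], [-1, -1, 2]].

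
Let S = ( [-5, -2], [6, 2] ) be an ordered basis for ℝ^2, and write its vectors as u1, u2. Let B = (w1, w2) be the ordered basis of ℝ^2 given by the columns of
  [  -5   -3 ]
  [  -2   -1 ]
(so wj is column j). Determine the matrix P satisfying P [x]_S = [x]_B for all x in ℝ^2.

[[1, 0], [0, -2]]

Take x = uj: its S-coordinates are the j-th standard unit vector, so P e_j — column j of P — equals [uj]_B.
u1 = w1 + 0·w2, giving column 1 = [1, 0]; repeating for each j gives P = [[1, 0], [0, -2]].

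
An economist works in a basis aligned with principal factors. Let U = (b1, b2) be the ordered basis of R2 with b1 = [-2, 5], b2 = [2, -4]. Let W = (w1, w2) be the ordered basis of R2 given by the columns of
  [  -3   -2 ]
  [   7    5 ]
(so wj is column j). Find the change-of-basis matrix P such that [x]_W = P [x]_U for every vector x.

[[0, -2], [1, 2]]

Let M have columns bj and N have columns wj. Then for every x, N [x]_W = x = M [x]_U, so P = N^(-1) M.
Since det N = -1, N^(-1) has integer entries; multiplying gives P = [[0, -2], [1, 2]].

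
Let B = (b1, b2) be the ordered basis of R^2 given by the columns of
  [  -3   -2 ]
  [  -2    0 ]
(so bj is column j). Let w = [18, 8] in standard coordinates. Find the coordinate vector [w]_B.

[-4, -3]

Write w = c_1 b1 + c_2 b2 and solve for the c_i.
System: -3c_1 - 2c_2 = 18, -2c_1 + 0c_2 = 8; solving gives c_1 = -4, c_2 = -3.
Check: -4b1 - 3b2 = [18, 8].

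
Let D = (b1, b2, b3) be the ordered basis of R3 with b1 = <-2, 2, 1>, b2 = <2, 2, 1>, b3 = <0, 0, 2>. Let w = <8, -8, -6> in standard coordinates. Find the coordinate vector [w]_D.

<-4, 0, -1>

We seek scalars with c_1 b1 + ... + c_3 b3 = w; equivalently solve M c = w where the columns of M are b1, ..., b3.
Gaussian elimination on [M | w] yields c = (-4, 0, -1).
Check: -4b1 + 0·b2 - b3 = <8, -8, -6>.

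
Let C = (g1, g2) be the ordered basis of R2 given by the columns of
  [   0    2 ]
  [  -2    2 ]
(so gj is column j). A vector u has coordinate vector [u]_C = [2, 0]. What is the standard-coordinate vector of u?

By definition u = 2g1 + 0·g2.
Summing componentwise gives [0, -4].

[0, -4]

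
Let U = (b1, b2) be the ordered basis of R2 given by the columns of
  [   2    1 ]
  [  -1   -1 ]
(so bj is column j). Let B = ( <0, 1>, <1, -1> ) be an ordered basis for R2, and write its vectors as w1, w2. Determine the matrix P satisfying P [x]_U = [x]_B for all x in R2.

[[1, 0], [2, 1]]

Take x = bj: its U-coordinates are the j-th standard unit vector, so P e_j — column j of P — equals [bj]_B.
b1 = w1 + 2w2, giving column 1 = <1, 2>; repeating for each j gives P = [[1, 0], [2, 1]].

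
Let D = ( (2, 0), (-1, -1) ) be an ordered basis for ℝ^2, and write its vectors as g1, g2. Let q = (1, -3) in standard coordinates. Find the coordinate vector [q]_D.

Write q = c_1 g1 + c_2 g2 and solve for the c_i.
System: 2c_1 - c_2 = 1, 0c_1 - c_2 = -3; solving gives c_1 = 2, c_2 = 3.
Check: 2g1 + 3g2 = (1, -3).

(2, 3)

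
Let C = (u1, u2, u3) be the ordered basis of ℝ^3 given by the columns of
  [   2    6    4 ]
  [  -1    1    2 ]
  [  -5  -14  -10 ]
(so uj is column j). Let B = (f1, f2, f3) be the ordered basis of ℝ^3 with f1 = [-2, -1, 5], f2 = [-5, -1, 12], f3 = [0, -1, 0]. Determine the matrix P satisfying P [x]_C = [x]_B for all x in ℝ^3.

Take x = uj: its C-coordinates are the j-th standard unit vector, so P e_j — column j of P — equals [uj]_B.
u1 = -f1 + 0·f2 + 2f3, giving column 1 = [-1, 0, 2]; repeating for each j gives P = [[-1, 2, -2], [0, -2, 0], [2, -1, 0]].

[[-1, 2, -2], [0, -2, 0], [2, -1, 0]]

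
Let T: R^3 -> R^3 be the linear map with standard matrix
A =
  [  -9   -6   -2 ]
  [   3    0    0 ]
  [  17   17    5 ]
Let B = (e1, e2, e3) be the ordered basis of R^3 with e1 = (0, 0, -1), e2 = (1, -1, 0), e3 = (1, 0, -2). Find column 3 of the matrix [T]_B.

(-3, -3, -2)

Compute T(e3) = A e3 = (-5, 3, 7) in standard coordinates.
Then write this in B-coordinates: solve for y in y_1 e1 + ... + y_3 e3 = (-5, 3, 7).
This gives y = (-3, -3, -2), which is column 3 of [T]_B.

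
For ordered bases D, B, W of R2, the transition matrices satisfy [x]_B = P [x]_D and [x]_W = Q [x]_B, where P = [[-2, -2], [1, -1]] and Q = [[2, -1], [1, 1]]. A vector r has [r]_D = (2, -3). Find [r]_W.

(-1, 7)

Composing the changes, [r]_W = Q P [r]_D.
Q P = [[-5, -3], [-1, -3]]; applying this to (2, -3) gives (-1, 7).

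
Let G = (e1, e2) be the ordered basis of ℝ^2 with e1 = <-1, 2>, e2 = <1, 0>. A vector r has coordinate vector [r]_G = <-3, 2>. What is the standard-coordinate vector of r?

<5, -6>

r = M [r]_G, where M has columns e1, e2.
Carrying out the matrix-vector product, r = <5, -6>.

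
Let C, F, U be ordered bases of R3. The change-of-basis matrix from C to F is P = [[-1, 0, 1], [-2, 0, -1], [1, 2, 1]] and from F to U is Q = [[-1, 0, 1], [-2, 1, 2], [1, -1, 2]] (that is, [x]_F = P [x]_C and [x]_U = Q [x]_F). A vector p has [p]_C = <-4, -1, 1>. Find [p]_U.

<-10, -13, -12>

First [p]_F = P [p]_C = <5, 7, -5>.
Then [p]_U = Q [p]_F = <-10, -13, -12>.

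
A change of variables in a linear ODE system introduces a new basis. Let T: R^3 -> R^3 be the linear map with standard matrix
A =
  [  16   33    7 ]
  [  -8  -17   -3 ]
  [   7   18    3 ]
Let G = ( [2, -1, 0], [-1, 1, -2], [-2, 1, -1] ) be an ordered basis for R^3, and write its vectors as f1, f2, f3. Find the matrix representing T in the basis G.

The j-th column of [T]_G is [T(fj)]_G.
T(f1) = A f1 = [-1, 1, -4] = 2f1 + f2 + 2f3, so column 1 is [2, 1, 2].
Repeating for f2, f3 and assembling the columns gives [[2, 1, -1], [1, -3, -2], [2, 1, 3]].

[[2, 1, -1], [1, -3, -2], [2, 1, 3]]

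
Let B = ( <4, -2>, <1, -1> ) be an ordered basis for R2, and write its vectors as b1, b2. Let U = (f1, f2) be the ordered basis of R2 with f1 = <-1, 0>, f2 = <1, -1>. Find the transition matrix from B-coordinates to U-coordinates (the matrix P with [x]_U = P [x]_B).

[[-2, 0], [2, 1]]

Column j of P is [bj]_U, since P maps B-coordinates to U-coordinates.
Expressing b1 in U: b1 = -2f1 + 2f2, so column 1 of P is <-2, 2>.
Doing the same for each bj gives P = [[-2, 0], [2, 1]].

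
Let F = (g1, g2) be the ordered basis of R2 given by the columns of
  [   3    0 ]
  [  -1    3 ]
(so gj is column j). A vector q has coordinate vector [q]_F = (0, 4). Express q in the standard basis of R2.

q = M [q]_F, where M has columns g1, g2.
Carrying out the matrix-vector product, q = (0, 12).

(0, 12)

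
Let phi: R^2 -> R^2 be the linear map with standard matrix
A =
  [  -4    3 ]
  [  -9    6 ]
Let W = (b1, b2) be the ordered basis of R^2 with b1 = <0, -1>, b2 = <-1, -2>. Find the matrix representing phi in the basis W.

The j-th column of [phi]_W is [phi(bj)]_W.
phi(b1) = A b1 = <-3, -6> = 0·b1 + 3b2, so column 1 is <0, 3>.
Repeating for b2 and assembling the columns gives [[0, -1], [3, 2]].

[[0, -1], [3, 2]]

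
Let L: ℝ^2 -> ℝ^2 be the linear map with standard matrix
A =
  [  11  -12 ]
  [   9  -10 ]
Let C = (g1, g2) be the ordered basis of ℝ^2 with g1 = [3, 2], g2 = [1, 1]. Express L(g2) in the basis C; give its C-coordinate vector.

[0, -1]

Column 2 of [L]_C is the C-coordinate vector of L(g2).
In standard coordinates L(g2) = A g2 = [-1, -1].
Converting to C: [-1, -1] = 0·g1 - g2, so the coordinate vector is [0, -1].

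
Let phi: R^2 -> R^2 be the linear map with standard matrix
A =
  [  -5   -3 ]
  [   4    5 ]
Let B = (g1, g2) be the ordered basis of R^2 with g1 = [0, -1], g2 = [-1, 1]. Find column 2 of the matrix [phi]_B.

Column 2 of [phi]_B is the B-coordinate vector of phi(g2).
In standard coordinates phi(g2) = A g2 = [2, 1].
Converting to B: [2, 1] = -3g1 - 2g2, so the coordinate vector is [-3, -2].

[-3, -2]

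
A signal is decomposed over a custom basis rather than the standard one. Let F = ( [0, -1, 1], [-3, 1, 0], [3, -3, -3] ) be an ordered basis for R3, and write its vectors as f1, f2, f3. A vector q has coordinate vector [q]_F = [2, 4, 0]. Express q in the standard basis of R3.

[-12, 2, 2]

q = M [q]_F, where M has columns f1, ..., f3.
Carrying out the matrix-vector product, q = [-12, 2, 2].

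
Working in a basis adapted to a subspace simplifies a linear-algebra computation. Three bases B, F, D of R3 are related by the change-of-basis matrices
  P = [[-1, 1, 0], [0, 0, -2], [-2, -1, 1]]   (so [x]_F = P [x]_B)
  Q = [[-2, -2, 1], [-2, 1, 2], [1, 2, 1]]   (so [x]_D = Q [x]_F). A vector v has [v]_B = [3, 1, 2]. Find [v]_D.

[7, -10, -15]

Apply P to get F-coordinates [-2, -4, -5], then Q to get D-coordinates.
The result is [v]_D = [7, -10, -15].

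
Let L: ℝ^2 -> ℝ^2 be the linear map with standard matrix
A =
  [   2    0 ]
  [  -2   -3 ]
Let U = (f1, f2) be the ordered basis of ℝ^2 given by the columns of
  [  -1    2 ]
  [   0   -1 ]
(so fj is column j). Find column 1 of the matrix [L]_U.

Compute L(f1) = A f1 = <-2, 2> in standard coordinates.
Then write this in U-coordinates: solve for y in y_1 f1 + y_2 f2 = <-2, 2>.
This gives y = <-2, -2>, which is column 1 of [L]_U.

<-2, -2>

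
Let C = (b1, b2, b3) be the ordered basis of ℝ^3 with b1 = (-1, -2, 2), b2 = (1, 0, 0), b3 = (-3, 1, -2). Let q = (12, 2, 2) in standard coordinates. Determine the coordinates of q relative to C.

We seek scalars with c_1 b1 + ... + c_3 b3 = q; equivalently solve M c = q where the columns of M are b1, ..., b3.
Row-reducing the augmented matrix [M | q] gives c = (-3, -3, -4).
Check: -3b1 - 3b2 - 4b3 = (12, 2, 2).

(-3, -3, -4)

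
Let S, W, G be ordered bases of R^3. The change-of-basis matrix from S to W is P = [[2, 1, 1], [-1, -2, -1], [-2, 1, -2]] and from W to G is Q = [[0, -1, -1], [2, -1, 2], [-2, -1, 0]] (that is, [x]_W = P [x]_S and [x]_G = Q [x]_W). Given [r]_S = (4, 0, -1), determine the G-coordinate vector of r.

Apply P to get W-coordinates (7, -3, -6), then Q to get G-coordinates.
The result is [r]_G = (9, 5, -11).

(9, 5, -11)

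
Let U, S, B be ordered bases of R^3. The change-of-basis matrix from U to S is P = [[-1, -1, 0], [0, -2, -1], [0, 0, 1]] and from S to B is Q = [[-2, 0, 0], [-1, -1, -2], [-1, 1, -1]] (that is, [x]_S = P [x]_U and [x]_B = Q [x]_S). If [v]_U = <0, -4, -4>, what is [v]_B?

Composing the changes, [v]_B = Q P [v]_U.
Q P = [[2, 2, 0], [1, 3, -1], [1, -1, -2]]; applying this to <0, -4, -4> gives <-8, -8, 12>.

<-8, -8, 12>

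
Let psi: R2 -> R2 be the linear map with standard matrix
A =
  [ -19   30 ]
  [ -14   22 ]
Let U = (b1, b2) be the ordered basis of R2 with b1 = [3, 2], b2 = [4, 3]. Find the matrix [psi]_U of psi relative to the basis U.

The j-th column of [psi]_U is [psi(bj)]_U.
psi(b1) = A b1 = [3, 2] = b1 + 0·b2, so column 1 is [1, 0].
Repeating for b2 and assembling the columns gives [[1, 2], [0, 2]].

[[1, 2], [0, 2]]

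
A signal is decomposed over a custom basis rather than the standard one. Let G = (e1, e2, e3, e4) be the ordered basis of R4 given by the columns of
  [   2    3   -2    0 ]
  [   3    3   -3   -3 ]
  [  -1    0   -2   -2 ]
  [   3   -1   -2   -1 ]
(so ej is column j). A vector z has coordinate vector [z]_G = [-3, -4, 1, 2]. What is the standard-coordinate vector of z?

[-20, -30, -3, -9]

By definition z = -3e1 - 4e2 + e3 + 2e4.
Summing componentwise gives [-20, -30, -3, -9].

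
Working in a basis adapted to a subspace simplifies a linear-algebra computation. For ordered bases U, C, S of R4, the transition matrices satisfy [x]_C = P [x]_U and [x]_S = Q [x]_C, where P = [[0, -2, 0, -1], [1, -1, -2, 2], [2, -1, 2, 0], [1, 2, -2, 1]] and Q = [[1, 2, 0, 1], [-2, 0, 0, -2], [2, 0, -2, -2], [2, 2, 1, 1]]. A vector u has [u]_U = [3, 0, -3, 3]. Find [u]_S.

Composing the changes, [u]_S = Q P [u]_U.
Q P = [[3, -2, -6, 4], [-2, 0, 4, 0], [-6, -6, 0, -4], [5, -5, -4, 3]]; applying this to [3, 0, -3, 3] gives [39, -18, -30, 36].

[39, -18, -30, 36]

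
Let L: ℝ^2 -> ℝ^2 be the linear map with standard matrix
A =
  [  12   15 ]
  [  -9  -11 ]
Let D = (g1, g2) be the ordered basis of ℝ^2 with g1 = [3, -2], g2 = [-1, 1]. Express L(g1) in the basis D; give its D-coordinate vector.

Compute L(g1) = A g1 = [6, -5] in standard coordinates.
Then write this in D-coordinates: solve for y in y_1 g1 + y_2 g2 = [6, -5].
This gives y = [1, -3], which is column 1 of [L]_D.

[1, -3]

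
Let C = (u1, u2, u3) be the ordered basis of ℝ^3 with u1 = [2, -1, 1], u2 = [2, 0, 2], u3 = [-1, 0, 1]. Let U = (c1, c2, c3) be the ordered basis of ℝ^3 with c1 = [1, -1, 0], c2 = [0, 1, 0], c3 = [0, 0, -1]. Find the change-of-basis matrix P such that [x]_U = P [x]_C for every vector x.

Let M have columns uj and N have columns cj. Then for every x, N [x]_U = x = M [x]_C, so P = N^(-1) M.
Since det N = -1, N^(-1) has integer entries; multiplying gives P = [[2, 2, -1], [1, 2, -1], [-1, -2, -1]].

[[2, 2, -1], [1, 2, -1], [-1, -2, -1]]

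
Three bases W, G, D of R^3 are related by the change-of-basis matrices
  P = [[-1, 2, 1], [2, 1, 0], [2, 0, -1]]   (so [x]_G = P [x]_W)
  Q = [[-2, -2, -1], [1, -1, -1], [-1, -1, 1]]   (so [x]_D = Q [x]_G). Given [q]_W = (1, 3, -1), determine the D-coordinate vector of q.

First [q]_G = P [q]_W = (4, 5, 3).
Then [q]_D = Q [q]_G = (-21, -4, -6).

(-21, -4, -6)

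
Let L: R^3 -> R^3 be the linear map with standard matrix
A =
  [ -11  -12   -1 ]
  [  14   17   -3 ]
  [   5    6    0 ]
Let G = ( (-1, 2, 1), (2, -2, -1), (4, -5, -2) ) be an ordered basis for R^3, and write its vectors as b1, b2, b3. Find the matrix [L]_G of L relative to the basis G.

[[0, -1, -2], [-1, 3, 2], [-3, -1, 3]]

With P the matrix whose columns are b1, ..., b3, [L]_G = P^(-1) A P.
Column by column: L(b1) = A b1 = (-14, 17, 7); its G-coordinates (0, -1, -3) give column 1.
Continuing for each basis vector yields [L]_G = [[0, -1, -2], [-1, 3, 2], [-3, -1, 3]].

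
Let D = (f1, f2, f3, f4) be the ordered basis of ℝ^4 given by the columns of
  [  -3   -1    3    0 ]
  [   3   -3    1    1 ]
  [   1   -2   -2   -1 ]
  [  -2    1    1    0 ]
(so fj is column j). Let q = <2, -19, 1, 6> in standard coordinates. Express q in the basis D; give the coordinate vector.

[q]_D is the unique c with M c = q, where M has columns f1, ..., f4.
Gaussian elimination on [M | q] yields c = (-4, 1, -3, -1).
Check: -4f1 + f2 - 3f3 - f4 = <2, -19, 1, 6>.

<-4, 1, -3, -1>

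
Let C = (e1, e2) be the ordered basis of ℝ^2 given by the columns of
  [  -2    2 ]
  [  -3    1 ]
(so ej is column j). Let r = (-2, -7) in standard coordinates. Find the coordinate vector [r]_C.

[r]_C is the unique c with M c = r, where M has columns e1, e2.
System: -2c_1 + 2c_2 = -2, -3c_1 + c_2 = -7; solving gives c_1 = 3, c_2 = 2.
Check: 3e1 + 2e2 = (-2, -7).

(3, 2)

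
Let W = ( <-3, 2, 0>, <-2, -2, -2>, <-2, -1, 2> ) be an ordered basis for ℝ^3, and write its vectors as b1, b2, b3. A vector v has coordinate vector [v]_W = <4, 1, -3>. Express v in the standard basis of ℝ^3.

<-8, 9, -8>

By definition v = 4b1 + b2 - 3b3.
Summing componentwise gives <-8, 9, -8>.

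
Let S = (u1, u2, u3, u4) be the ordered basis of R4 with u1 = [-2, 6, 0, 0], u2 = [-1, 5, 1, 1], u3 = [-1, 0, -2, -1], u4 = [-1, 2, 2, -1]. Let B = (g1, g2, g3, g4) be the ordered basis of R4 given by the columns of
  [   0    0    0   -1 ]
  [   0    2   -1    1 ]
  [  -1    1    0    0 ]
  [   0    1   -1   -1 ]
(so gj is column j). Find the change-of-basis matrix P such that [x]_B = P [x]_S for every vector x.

[[2, 1, 1, -1], [2, 2, -1, 1], [0, 0, -1, 1], [2, 1, 1, 1]]

Take x = uj: its S-coordinates are the j-th standard unit vector, so P e_j — column j of P — equals [uj]_B.
u1 = 2g1 + 2g2 + 0·g3 + 2g4, giving column 1 = [2, 2, 0, 2]; repeating for each j gives P = [[2, 1, 1, -1], [2, 2, -1, 1], [0, 0, -1, 1], [2, 1, 1, 1]].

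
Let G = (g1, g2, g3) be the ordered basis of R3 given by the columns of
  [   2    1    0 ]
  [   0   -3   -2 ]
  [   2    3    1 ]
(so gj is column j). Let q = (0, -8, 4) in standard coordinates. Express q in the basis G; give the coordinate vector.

(0, 0, 4)

[q]_G is the unique c with M c = q, where M has columns g1, ..., g3.
Solving this 3x3 system gives c = (0, 0, 4).
Check: 0·g1 + 0·g2 + 4g3 = (0, -8, 4).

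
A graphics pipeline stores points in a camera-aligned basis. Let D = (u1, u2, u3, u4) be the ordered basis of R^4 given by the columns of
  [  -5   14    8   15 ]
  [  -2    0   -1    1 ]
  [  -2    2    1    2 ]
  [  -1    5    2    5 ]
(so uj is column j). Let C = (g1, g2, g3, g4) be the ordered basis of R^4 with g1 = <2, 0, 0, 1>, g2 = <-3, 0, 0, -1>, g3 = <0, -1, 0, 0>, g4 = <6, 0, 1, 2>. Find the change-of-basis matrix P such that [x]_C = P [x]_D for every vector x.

[[2, 1, -2, 0], [-1, 0, -2, -1], [2, 0, 1, -1], [-2, 2, 1, 2]]

Let M have columns uj and N have columns gj. Then for every x, N [x]_C = x = M [x]_D, so P = N^(-1) M.
Since det N = -1, N^(-1) has integer entries; multiplying gives P = [[2, 1, -2, 0], [-1, 0, -2, -1], [2, 0, 1, -1], [-2, 2, 1, 2]].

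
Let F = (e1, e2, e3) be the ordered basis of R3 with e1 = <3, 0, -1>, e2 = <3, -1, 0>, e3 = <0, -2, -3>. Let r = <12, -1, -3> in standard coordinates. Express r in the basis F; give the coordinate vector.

Write r = c_1 e1 + ... + c_3 e3 and solve for the c_i.
Gaussian elimination on [M | r] yields c = (3, 1, 0).
Check: 3e1 + e2 + 0·e3 = <12, -1, -3>.

<3, 1, 0>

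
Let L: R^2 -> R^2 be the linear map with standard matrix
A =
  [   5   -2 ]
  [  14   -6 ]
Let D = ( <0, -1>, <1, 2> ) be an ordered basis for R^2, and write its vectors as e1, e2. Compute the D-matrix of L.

[[-2, 0], [2, 1]]

With P the matrix whose columns are e1, e2, [L]_D = P^(-1) A P.
Column by column: L(e1) = A e1 = <2, 6>; its D-coordinates <-2, 2> give column 1.
Continuing for each basis vector yields [L]_D = [[-2, 0], [2, 1]].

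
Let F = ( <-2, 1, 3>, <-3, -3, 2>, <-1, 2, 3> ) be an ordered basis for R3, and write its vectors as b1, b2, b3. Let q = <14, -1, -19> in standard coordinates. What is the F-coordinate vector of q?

We seek scalars with c_1 b1 + ... + c_3 b3 = q; equivalently solve M c = q where the columns of M are b1, ..., b3.
Solving this 3x3 system gives c = (-3, -2, -2).
Check: -3b1 - 2b2 - 2b3 = <14, -1, -19>.

<-3, -2, -2>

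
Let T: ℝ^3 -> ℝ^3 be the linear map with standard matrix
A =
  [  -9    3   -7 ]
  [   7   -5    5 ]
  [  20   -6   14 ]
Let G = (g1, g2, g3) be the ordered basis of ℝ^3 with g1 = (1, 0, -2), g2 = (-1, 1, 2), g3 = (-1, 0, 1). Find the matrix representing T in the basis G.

The j-th column of [T]_G is [T(gj)]_G.
T(g1) = A g1 = (5, -3, -8) = 0·g1 - 3g2 - 2g3, so column 1 is (0, -3, -2).
Repeating for g2, g3 and assembling the columns gives [[0, -2, 2], [-3, -2, -2], [-2, 2, 2]].

[[0, -2, 2], [-3, -2, -2], [-2, 2, 2]]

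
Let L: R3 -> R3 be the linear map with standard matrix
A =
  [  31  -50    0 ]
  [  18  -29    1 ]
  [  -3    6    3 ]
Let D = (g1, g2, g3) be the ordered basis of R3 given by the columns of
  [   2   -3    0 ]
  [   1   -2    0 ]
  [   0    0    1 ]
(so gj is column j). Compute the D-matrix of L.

[[3, 2, -3], [-2, -1, -2], [0, -3, 3]]

The j-th column of [L]_D is [L(gj)]_D.
L(g1) = A g1 = (12, 7, 0) = 3g1 - 2g2 + 0·g3, so column 1 is (3, -2, 0).
Repeating for g2, g3 and assembling the columns gives [[3, 2, -3], [-2, -1, -2], [0, -3, 3]].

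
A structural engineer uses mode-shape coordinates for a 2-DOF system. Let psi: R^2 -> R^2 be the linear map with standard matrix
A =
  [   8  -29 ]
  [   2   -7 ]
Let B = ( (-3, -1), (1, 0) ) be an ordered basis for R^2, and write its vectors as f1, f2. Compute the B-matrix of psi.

With P the matrix whose columns are f1, f2, [psi]_B = P^(-1) A P.
Column by column: psi(f1) = A f1 = (5, 1); its B-coordinates (-1, 2) give column 1.
Continuing for each basis vector yields [psi]_B = [[-1, -2], [2, 2]].

[[-1, -2], [2, 2]]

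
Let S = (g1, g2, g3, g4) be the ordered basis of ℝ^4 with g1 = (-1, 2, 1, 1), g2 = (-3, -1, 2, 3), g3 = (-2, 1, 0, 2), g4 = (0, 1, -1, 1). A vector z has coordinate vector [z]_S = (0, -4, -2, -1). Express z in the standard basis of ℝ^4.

(16, 1, -7, -17)

By definition z = 0·g1 - 4g2 - 2g3 - g4.
Summing componentwise gives (16, 1, -7, -17).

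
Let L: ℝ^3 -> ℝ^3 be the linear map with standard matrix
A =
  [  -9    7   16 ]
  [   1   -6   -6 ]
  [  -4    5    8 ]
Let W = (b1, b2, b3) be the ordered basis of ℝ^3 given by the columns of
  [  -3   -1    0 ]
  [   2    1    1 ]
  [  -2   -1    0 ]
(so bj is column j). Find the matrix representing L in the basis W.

[[-3, 1, -2], [0, -3, -1], [3, 0, -1]]

Let P have columns b1, ..., b3. Then [L]_W = P^(-1) A P.
Here det P = -1, so P^(-1) is integer; computing A P first and then P^(-1)(A P) gives [[-3, 1, -2], [0, -3, -1], [3, 0, -1]].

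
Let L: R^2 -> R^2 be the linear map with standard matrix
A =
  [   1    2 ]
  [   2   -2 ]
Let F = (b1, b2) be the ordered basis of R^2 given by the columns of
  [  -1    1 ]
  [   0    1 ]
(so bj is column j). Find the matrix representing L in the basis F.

Let P have columns b1, b2. Then [L]_F = P^(-1) A P.
Here det P = -1, so P^(-1) is integer; computing A P first and then P^(-1)(A P) gives [[-1, -3], [-2, 0]].

[[-1, -3], [-2, 0]]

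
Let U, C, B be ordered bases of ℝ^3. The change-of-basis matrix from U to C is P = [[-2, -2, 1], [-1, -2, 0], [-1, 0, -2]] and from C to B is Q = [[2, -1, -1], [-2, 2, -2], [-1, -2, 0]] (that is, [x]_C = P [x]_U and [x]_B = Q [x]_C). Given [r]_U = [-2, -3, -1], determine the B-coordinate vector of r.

[6, -10, -25]

Composing the changes, [r]_B = Q P [r]_U.
Q P = [[-2, -2, 4], [4, 0, 2], [4, 6, -1]]; applying this to [-2, -3, -1] gives [6, -10, -25].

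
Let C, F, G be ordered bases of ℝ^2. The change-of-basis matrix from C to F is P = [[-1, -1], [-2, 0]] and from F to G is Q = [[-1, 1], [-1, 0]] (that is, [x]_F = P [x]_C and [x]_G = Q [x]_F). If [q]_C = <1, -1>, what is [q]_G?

First [q]_F = P [q]_C = <0, -2>.
Then [q]_G = Q [q]_F = <-2, 0>.

<-2, 0>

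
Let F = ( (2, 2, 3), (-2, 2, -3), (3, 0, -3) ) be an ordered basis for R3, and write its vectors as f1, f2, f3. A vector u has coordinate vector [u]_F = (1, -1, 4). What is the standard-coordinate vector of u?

(16, 0, -6)

The coordinates say u = f1 - f2 + 4f3; adding the scaled basis vectors gives (16, 0, -6).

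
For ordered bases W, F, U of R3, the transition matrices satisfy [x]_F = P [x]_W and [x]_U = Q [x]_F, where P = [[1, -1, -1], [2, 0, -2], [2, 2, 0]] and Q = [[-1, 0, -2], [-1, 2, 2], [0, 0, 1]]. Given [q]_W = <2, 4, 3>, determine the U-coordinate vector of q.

Apply P to get F-coordinates <-5, -2, 12>, then Q to get U-coordinates.
The result is [q]_U = <-19, 25, 12>.

<-19, 25, 12>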